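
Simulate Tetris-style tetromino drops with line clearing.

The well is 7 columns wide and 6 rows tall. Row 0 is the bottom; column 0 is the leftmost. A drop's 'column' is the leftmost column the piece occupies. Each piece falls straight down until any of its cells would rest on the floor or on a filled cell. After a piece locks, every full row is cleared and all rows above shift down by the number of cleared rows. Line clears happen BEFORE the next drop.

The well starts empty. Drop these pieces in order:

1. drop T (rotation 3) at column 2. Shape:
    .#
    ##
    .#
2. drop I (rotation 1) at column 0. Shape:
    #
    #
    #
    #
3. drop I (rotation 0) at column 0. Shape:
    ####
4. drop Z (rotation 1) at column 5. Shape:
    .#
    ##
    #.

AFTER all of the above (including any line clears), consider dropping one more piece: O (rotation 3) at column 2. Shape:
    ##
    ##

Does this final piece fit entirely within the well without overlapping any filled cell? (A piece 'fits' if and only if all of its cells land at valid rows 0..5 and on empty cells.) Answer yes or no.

Drop 1: T rot3 at col 2 lands with bottom-row=0; cleared 0 line(s) (total 0); column heights now [0 0 2 3 0 0 0], max=3
Drop 2: I rot1 at col 0 lands with bottom-row=0; cleared 0 line(s) (total 0); column heights now [4 0 2 3 0 0 0], max=4
Drop 3: I rot0 at col 0 lands with bottom-row=4; cleared 0 line(s) (total 0); column heights now [5 5 5 5 0 0 0], max=5
Drop 4: Z rot1 at col 5 lands with bottom-row=0; cleared 0 line(s) (total 0); column heights now [5 5 5 5 0 2 3], max=5
Test piece O rot3 at col 2 (width 2): heights before test = [5 5 5 5 0 2 3]; fits = False

Answer: no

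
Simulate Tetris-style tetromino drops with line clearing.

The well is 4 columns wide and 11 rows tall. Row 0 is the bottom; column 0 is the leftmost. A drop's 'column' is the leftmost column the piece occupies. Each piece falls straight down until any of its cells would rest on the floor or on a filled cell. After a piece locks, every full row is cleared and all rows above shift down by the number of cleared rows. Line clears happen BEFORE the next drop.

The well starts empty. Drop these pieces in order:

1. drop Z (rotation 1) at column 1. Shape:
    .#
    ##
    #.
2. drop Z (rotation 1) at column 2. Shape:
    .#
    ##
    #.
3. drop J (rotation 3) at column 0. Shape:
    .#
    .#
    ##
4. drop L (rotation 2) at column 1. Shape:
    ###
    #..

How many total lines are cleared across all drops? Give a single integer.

Drop 1: Z rot1 at col 1 lands with bottom-row=0; cleared 0 line(s) (total 0); column heights now [0 2 3 0], max=3
Drop 2: Z rot1 at col 2 lands with bottom-row=3; cleared 0 line(s) (total 0); column heights now [0 2 5 6], max=6
Drop 3: J rot3 at col 0 lands with bottom-row=2; cleared 0 line(s) (total 0); column heights now [3 5 5 6], max=6
Drop 4: L rot2 at col 1 lands with bottom-row=5; cleared 0 line(s) (total 0); column heights now [3 7 7 7], max=7

Answer: 0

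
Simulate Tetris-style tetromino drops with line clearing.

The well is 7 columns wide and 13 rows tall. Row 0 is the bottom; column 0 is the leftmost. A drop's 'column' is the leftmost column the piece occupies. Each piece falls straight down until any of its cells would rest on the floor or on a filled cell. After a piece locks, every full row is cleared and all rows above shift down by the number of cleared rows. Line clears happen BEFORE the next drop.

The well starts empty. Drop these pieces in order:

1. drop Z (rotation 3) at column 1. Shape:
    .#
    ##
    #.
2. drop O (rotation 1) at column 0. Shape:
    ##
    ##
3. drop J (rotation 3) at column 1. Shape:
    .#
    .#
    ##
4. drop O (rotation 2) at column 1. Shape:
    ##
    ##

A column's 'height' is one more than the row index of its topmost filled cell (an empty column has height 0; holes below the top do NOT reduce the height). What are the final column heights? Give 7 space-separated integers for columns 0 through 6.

Drop 1: Z rot3 at col 1 lands with bottom-row=0; cleared 0 line(s) (total 0); column heights now [0 2 3 0 0 0 0], max=3
Drop 2: O rot1 at col 0 lands with bottom-row=2; cleared 0 line(s) (total 0); column heights now [4 4 3 0 0 0 0], max=4
Drop 3: J rot3 at col 1 lands with bottom-row=4; cleared 0 line(s) (total 0); column heights now [4 5 7 0 0 0 0], max=7
Drop 4: O rot2 at col 1 lands with bottom-row=7; cleared 0 line(s) (total 0); column heights now [4 9 9 0 0 0 0], max=9

Answer: 4 9 9 0 0 0 0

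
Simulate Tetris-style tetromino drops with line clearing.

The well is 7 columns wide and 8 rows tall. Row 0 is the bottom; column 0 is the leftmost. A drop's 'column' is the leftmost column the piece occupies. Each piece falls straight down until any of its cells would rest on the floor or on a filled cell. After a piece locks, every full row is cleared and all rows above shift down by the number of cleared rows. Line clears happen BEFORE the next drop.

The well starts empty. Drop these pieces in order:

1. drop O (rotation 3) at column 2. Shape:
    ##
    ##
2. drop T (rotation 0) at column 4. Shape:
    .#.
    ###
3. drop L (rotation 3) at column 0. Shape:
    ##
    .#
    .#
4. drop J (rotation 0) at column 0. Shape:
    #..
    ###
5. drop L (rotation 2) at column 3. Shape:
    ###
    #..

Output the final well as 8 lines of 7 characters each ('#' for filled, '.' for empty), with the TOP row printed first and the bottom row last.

Drop 1: O rot3 at col 2 lands with bottom-row=0; cleared 0 line(s) (total 0); column heights now [0 0 2 2 0 0 0], max=2
Drop 2: T rot0 at col 4 lands with bottom-row=0; cleared 0 line(s) (total 0); column heights now [0 0 2 2 1 2 1], max=2
Drop 3: L rot3 at col 0 lands with bottom-row=0; cleared 0 line(s) (total 0); column heights now [3 3 2 2 1 2 1], max=3
Drop 4: J rot0 at col 0 lands with bottom-row=3; cleared 0 line(s) (total 0); column heights now [5 4 4 2 1 2 1], max=5
Drop 5: L rot2 at col 3 lands with bottom-row=2; cleared 0 line(s) (total 0); column heights now [5 4 4 4 4 4 1], max=5

Answer: .......
.......
.......
#......
######.
##.#...
.###.#.
.######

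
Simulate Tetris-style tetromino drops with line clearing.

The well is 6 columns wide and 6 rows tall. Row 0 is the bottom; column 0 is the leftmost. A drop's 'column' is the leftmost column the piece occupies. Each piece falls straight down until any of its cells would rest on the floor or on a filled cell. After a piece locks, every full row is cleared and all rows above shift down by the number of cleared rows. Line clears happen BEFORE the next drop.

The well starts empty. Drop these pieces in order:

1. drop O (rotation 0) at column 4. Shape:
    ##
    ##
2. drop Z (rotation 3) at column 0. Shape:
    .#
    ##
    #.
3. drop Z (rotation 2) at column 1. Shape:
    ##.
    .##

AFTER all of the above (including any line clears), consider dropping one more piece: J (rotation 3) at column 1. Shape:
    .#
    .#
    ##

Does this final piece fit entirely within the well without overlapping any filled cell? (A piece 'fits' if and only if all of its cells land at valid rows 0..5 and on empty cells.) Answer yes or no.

Answer: no

Derivation:
Drop 1: O rot0 at col 4 lands with bottom-row=0; cleared 0 line(s) (total 0); column heights now [0 0 0 0 2 2], max=2
Drop 2: Z rot3 at col 0 lands with bottom-row=0; cleared 0 line(s) (total 0); column heights now [2 3 0 0 2 2], max=3
Drop 3: Z rot2 at col 1 lands with bottom-row=2; cleared 0 line(s) (total 0); column heights now [2 4 4 3 2 2], max=4
Test piece J rot3 at col 1 (width 2): heights before test = [2 4 4 3 2 2]; fits = False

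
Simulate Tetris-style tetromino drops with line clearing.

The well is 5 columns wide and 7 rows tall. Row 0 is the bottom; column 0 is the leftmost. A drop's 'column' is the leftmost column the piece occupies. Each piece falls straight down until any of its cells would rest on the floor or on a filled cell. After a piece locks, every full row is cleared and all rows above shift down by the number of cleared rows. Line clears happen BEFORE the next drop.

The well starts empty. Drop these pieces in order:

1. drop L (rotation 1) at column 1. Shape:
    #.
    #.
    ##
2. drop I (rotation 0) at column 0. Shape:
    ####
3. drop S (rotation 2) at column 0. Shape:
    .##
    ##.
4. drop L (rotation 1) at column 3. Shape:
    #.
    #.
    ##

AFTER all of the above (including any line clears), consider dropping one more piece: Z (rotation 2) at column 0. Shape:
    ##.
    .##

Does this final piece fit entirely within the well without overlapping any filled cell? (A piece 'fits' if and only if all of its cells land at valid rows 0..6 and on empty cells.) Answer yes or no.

Answer: no

Derivation:
Drop 1: L rot1 at col 1 lands with bottom-row=0; cleared 0 line(s) (total 0); column heights now [0 3 1 0 0], max=3
Drop 2: I rot0 at col 0 lands with bottom-row=3; cleared 0 line(s) (total 0); column heights now [4 4 4 4 0], max=4
Drop 3: S rot2 at col 0 lands with bottom-row=4; cleared 0 line(s) (total 0); column heights now [5 6 6 4 0], max=6
Drop 4: L rot1 at col 3 lands with bottom-row=4; cleared 0 line(s) (total 0); column heights now [5 6 6 7 5], max=7
Test piece Z rot2 at col 0 (width 3): heights before test = [5 6 6 7 5]; fits = False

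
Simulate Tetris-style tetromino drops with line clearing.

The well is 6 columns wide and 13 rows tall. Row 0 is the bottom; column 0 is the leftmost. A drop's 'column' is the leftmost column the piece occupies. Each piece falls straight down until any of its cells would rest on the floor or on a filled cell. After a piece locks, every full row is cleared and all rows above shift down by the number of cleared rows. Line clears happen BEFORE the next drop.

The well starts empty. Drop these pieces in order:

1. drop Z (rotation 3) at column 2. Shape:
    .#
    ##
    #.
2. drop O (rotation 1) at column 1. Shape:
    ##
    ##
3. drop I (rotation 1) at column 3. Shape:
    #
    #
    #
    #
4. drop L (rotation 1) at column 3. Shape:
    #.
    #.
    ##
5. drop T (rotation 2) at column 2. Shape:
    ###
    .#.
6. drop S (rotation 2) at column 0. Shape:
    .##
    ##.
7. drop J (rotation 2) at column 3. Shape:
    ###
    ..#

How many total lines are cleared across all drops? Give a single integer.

Answer: 1

Derivation:
Drop 1: Z rot3 at col 2 lands with bottom-row=0; cleared 0 line(s) (total 0); column heights now [0 0 2 3 0 0], max=3
Drop 2: O rot1 at col 1 lands with bottom-row=2; cleared 0 line(s) (total 0); column heights now [0 4 4 3 0 0], max=4
Drop 3: I rot1 at col 3 lands with bottom-row=3; cleared 0 line(s) (total 0); column heights now [0 4 4 7 0 0], max=7
Drop 4: L rot1 at col 3 lands with bottom-row=7; cleared 0 line(s) (total 0); column heights now [0 4 4 10 8 0], max=10
Drop 5: T rot2 at col 2 lands with bottom-row=10; cleared 0 line(s) (total 0); column heights now [0 4 12 12 12 0], max=12
Drop 6: S rot2 at col 0 lands with bottom-row=11; cleared 0 line(s) (total 0); column heights now [12 13 13 12 12 0], max=13
Drop 7: J rot2 at col 3 lands with bottom-row=11; cleared 1 line(s) (total 1); column heights now [0 12 12 12 12 12], max=12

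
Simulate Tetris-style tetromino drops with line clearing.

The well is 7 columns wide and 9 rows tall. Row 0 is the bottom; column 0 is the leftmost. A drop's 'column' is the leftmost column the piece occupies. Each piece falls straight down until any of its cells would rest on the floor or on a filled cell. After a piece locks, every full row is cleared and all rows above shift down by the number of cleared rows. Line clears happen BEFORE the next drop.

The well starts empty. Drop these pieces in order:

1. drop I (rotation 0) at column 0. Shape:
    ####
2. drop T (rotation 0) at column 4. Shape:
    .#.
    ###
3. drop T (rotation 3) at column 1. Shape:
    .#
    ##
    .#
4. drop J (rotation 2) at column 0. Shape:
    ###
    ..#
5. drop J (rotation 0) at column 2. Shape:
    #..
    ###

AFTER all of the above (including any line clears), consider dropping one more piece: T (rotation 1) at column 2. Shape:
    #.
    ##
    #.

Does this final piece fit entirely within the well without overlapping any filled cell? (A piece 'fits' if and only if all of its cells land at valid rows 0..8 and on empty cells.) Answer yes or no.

Answer: no

Derivation:
Drop 1: I rot0 at col 0 lands with bottom-row=0; cleared 0 line(s) (total 0); column heights now [1 1 1 1 0 0 0], max=1
Drop 2: T rot0 at col 4 lands with bottom-row=0; cleared 1 line(s) (total 1); column heights now [0 0 0 0 0 1 0], max=1
Drop 3: T rot3 at col 1 lands with bottom-row=0; cleared 0 line(s) (total 1); column heights now [0 2 3 0 0 1 0], max=3
Drop 4: J rot2 at col 0 lands with bottom-row=3; cleared 0 line(s) (total 1); column heights now [5 5 5 0 0 1 0], max=5
Drop 5: J rot0 at col 2 lands with bottom-row=5; cleared 0 line(s) (total 1); column heights now [5 5 7 6 6 1 0], max=7
Test piece T rot1 at col 2 (width 2): heights before test = [5 5 7 6 6 1 0]; fits = False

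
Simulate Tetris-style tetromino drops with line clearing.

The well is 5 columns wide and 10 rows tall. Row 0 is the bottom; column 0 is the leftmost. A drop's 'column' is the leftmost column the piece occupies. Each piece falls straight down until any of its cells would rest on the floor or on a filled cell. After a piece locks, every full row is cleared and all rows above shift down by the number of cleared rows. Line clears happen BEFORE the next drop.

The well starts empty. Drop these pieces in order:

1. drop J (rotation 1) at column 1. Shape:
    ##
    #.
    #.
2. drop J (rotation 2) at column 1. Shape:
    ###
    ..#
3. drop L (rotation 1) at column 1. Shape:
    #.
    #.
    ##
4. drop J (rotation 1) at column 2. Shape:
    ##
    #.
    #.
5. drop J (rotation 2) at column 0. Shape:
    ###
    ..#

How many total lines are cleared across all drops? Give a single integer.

Answer: 0

Derivation:
Drop 1: J rot1 at col 1 lands with bottom-row=0; cleared 0 line(s) (total 0); column heights now [0 3 3 0 0], max=3
Drop 2: J rot2 at col 1 lands with bottom-row=2; cleared 0 line(s) (total 0); column heights now [0 4 4 4 0], max=4
Drop 3: L rot1 at col 1 lands with bottom-row=4; cleared 0 line(s) (total 0); column heights now [0 7 5 4 0], max=7
Drop 4: J rot1 at col 2 lands with bottom-row=5; cleared 0 line(s) (total 0); column heights now [0 7 8 8 0], max=8
Drop 5: J rot2 at col 0 lands with bottom-row=8; cleared 0 line(s) (total 0); column heights now [10 10 10 8 0], max=10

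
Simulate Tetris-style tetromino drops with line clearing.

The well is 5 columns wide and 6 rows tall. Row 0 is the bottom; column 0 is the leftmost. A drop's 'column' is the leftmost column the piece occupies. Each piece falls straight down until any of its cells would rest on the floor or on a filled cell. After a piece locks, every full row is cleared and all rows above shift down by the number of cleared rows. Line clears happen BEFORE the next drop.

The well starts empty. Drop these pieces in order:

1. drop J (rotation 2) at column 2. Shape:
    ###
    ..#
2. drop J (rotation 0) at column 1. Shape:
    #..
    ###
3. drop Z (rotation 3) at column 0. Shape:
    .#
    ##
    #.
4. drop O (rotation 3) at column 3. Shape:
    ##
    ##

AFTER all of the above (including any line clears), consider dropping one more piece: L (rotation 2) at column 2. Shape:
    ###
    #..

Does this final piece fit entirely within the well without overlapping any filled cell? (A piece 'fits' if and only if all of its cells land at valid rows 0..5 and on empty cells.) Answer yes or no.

Answer: yes

Derivation:
Drop 1: J rot2 at col 2 lands with bottom-row=0; cleared 0 line(s) (total 0); column heights now [0 0 2 2 2], max=2
Drop 2: J rot0 at col 1 lands with bottom-row=2; cleared 0 line(s) (total 0); column heights now [0 4 3 3 2], max=4
Drop 3: Z rot3 at col 0 lands with bottom-row=3; cleared 0 line(s) (total 0); column heights now [5 6 3 3 2], max=6
Drop 4: O rot3 at col 3 lands with bottom-row=3; cleared 0 line(s) (total 0); column heights now [5 6 3 5 5], max=6
Test piece L rot2 at col 2 (width 3): heights before test = [5 6 3 5 5]; fits = True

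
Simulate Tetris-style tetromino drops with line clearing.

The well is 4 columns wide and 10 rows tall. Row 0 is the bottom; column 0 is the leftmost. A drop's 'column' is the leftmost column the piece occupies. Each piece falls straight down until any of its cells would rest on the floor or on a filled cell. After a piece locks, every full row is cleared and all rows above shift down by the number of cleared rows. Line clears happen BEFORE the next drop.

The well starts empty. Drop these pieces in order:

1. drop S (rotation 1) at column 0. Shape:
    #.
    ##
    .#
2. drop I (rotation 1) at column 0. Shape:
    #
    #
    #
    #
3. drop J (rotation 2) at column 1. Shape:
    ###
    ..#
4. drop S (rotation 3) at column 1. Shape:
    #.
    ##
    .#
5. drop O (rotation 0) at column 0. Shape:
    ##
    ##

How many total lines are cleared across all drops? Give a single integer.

Drop 1: S rot1 at col 0 lands with bottom-row=0; cleared 0 line(s) (total 0); column heights now [3 2 0 0], max=3
Drop 2: I rot1 at col 0 lands with bottom-row=3; cleared 0 line(s) (total 0); column heights now [7 2 0 0], max=7
Drop 3: J rot2 at col 1 lands with bottom-row=1; cleared 1 line(s) (total 1); column heights now [6 2 0 2], max=6
Drop 4: S rot3 at col 1 lands with bottom-row=1; cleared 1 line(s) (total 2); column heights now [5 3 2 0], max=5
Drop 5: O rot0 at col 0 lands with bottom-row=5; cleared 0 line(s) (total 2); column heights now [7 7 2 0], max=7

Answer: 2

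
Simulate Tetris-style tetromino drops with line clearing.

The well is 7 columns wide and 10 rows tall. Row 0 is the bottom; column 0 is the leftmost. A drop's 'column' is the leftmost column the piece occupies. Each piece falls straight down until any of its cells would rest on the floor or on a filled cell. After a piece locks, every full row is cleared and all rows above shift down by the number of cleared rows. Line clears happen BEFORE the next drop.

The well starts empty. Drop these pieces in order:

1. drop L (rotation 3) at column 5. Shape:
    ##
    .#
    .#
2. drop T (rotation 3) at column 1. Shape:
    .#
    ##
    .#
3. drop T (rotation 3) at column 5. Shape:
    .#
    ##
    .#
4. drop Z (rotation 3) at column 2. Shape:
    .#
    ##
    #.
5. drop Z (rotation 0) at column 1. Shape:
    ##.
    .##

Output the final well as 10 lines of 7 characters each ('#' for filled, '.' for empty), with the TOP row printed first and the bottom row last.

Drop 1: L rot3 at col 5 lands with bottom-row=0; cleared 0 line(s) (total 0); column heights now [0 0 0 0 0 3 3], max=3
Drop 2: T rot3 at col 1 lands with bottom-row=0; cleared 0 line(s) (total 0); column heights now [0 2 3 0 0 3 3], max=3
Drop 3: T rot3 at col 5 lands with bottom-row=3; cleared 0 line(s) (total 0); column heights now [0 2 3 0 0 5 6], max=6
Drop 4: Z rot3 at col 2 lands with bottom-row=3; cleared 0 line(s) (total 0); column heights now [0 2 5 6 0 5 6], max=6
Drop 5: Z rot0 at col 1 lands with bottom-row=6; cleared 0 line(s) (total 0); column heights now [0 8 8 7 0 5 6], max=8

Answer: .......
.......
.##....
..##...
...#..#
..##.##
..#...#
..#..##
.##...#
..#...#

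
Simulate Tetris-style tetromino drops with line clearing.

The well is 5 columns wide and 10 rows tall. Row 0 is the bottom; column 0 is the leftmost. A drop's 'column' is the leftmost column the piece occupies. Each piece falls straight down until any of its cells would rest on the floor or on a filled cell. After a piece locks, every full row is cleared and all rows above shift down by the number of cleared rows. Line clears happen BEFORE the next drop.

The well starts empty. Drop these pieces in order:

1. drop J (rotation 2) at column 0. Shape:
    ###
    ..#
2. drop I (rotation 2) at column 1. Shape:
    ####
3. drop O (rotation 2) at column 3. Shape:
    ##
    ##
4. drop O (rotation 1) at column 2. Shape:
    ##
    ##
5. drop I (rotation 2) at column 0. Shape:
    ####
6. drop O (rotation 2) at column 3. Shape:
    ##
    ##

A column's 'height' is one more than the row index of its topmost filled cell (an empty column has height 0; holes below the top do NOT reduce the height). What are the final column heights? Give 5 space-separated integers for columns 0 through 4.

Drop 1: J rot2 at col 0 lands with bottom-row=0; cleared 0 line(s) (total 0); column heights now [2 2 2 0 0], max=2
Drop 2: I rot2 at col 1 lands with bottom-row=2; cleared 0 line(s) (total 0); column heights now [2 3 3 3 3], max=3
Drop 3: O rot2 at col 3 lands with bottom-row=3; cleared 0 line(s) (total 0); column heights now [2 3 3 5 5], max=5
Drop 4: O rot1 at col 2 lands with bottom-row=5; cleared 0 line(s) (total 0); column heights now [2 3 7 7 5], max=7
Drop 5: I rot2 at col 0 lands with bottom-row=7; cleared 0 line(s) (total 0); column heights now [8 8 8 8 5], max=8
Drop 6: O rot2 at col 3 lands with bottom-row=8; cleared 0 line(s) (total 0); column heights now [8 8 8 10 10], max=10

Answer: 8 8 8 10 10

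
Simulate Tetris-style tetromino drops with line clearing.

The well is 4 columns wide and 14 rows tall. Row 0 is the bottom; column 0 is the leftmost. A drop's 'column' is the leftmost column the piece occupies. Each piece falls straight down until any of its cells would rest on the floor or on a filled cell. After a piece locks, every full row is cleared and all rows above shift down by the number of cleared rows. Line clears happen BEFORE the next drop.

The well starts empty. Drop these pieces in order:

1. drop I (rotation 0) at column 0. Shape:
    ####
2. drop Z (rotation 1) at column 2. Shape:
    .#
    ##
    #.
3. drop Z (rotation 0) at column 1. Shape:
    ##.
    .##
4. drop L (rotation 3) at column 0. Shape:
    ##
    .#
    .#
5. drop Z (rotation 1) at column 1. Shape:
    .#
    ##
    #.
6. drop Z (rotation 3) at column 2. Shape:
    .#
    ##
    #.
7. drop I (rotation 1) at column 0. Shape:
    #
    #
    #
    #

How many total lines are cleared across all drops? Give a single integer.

Answer: 1

Derivation:
Drop 1: I rot0 at col 0 lands with bottom-row=0; cleared 1 line(s) (total 1); column heights now [0 0 0 0], max=0
Drop 2: Z rot1 at col 2 lands with bottom-row=0; cleared 0 line(s) (total 1); column heights now [0 0 2 3], max=3
Drop 3: Z rot0 at col 1 lands with bottom-row=3; cleared 0 line(s) (total 1); column heights now [0 5 5 4], max=5
Drop 4: L rot3 at col 0 lands with bottom-row=5; cleared 0 line(s) (total 1); column heights now [8 8 5 4], max=8
Drop 5: Z rot1 at col 1 lands with bottom-row=8; cleared 0 line(s) (total 1); column heights now [8 10 11 4], max=11
Drop 6: Z rot3 at col 2 lands with bottom-row=11; cleared 0 line(s) (total 1); column heights now [8 10 13 14], max=14
Drop 7: I rot1 at col 0 lands with bottom-row=8; cleared 0 line(s) (total 1); column heights now [12 10 13 14], max=14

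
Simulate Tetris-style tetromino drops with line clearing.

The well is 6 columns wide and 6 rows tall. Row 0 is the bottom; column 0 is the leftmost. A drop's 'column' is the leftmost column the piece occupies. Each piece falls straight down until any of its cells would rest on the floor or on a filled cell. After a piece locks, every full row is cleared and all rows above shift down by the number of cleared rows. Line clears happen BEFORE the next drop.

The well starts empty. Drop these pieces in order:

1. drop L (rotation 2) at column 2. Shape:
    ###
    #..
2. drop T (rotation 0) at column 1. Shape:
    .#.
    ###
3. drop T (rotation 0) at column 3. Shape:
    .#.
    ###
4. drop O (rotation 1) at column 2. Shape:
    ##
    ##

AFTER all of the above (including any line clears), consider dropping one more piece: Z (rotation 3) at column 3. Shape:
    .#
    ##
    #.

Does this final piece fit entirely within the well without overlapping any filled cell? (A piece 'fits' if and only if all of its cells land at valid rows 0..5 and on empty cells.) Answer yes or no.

Drop 1: L rot2 at col 2 lands with bottom-row=0; cleared 0 line(s) (total 0); column heights now [0 0 2 2 2 0], max=2
Drop 2: T rot0 at col 1 lands with bottom-row=2; cleared 0 line(s) (total 0); column heights now [0 3 4 3 2 0], max=4
Drop 3: T rot0 at col 3 lands with bottom-row=3; cleared 0 line(s) (total 0); column heights now [0 3 4 4 5 4], max=5
Drop 4: O rot1 at col 2 lands with bottom-row=4; cleared 0 line(s) (total 0); column heights now [0 3 6 6 5 4], max=6
Test piece Z rot3 at col 3 (width 2): heights before test = [0 3 6 6 5 4]; fits = False

Answer: no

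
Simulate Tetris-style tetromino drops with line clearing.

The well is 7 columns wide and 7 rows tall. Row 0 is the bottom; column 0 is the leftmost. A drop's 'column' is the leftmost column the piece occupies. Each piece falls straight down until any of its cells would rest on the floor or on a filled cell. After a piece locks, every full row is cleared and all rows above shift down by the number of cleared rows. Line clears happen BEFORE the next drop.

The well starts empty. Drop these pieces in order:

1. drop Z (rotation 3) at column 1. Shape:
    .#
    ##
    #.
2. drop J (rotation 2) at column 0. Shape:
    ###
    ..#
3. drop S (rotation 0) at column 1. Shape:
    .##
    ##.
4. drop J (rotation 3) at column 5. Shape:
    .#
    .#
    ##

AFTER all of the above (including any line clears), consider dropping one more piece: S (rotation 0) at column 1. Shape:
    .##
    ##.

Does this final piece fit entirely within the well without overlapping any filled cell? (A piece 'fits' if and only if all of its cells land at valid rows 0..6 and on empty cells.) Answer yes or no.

Answer: no

Derivation:
Drop 1: Z rot3 at col 1 lands with bottom-row=0; cleared 0 line(s) (total 0); column heights now [0 2 3 0 0 0 0], max=3
Drop 2: J rot2 at col 0 lands with bottom-row=3; cleared 0 line(s) (total 0); column heights now [5 5 5 0 0 0 0], max=5
Drop 3: S rot0 at col 1 lands with bottom-row=5; cleared 0 line(s) (total 0); column heights now [5 6 7 7 0 0 0], max=7
Drop 4: J rot3 at col 5 lands with bottom-row=0; cleared 0 line(s) (total 0); column heights now [5 6 7 7 0 1 3], max=7
Test piece S rot0 at col 1 (width 3): heights before test = [5 6 7 7 0 1 3]; fits = False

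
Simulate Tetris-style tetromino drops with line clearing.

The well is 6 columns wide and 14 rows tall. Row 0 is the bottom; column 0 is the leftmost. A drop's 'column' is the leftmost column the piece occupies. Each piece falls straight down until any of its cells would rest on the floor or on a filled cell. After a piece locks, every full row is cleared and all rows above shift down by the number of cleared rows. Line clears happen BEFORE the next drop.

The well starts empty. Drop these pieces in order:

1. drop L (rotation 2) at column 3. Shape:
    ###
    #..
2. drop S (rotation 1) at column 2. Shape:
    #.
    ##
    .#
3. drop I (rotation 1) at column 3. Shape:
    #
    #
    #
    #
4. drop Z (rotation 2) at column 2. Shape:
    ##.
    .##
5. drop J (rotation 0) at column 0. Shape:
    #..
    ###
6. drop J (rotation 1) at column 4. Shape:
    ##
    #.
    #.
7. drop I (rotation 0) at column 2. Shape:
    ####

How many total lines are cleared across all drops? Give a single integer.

Answer: 0

Derivation:
Drop 1: L rot2 at col 3 lands with bottom-row=0; cleared 0 line(s) (total 0); column heights now [0 0 0 2 2 2], max=2
Drop 2: S rot1 at col 2 lands with bottom-row=2; cleared 0 line(s) (total 0); column heights now [0 0 5 4 2 2], max=5
Drop 3: I rot1 at col 3 lands with bottom-row=4; cleared 0 line(s) (total 0); column heights now [0 0 5 8 2 2], max=8
Drop 4: Z rot2 at col 2 lands with bottom-row=8; cleared 0 line(s) (total 0); column heights now [0 0 10 10 9 2], max=10
Drop 5: J rot0 at col 0 lands with bottom-row=10; cleared 0 line(s) (total 0); column heights now [12 11 11 10 9 2], max=12
Drop 6: J rot1 at col 4 lands with bottom-row=9; cleared 0 line(s) (total 0); column heights now [12 11 11 10 12 12], max=12
Drop 7: I rot0 at col 2 lands with bottom-row=12; cleared 0 line(s) (total 0); column heights now [12 11 13 13 13 13], max=13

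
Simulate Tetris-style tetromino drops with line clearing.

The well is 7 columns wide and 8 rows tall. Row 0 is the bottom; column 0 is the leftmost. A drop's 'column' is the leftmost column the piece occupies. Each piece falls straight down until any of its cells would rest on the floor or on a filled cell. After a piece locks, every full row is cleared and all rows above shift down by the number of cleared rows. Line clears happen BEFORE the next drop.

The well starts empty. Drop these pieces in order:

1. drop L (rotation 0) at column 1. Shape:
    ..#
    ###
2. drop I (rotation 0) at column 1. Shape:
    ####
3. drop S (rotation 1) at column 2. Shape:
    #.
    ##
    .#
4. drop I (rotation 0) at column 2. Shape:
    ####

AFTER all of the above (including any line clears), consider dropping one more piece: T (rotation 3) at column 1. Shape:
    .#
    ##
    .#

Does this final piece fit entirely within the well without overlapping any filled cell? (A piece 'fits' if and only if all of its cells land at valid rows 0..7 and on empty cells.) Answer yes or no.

Answer: no

Derivation:
Drop 1: L rot0 at col 1 lands with bottom-row=0; cleared 0 line(s) (total 0); column heights now [0 1 1 2 0 0 0], max=2
Drop 2: I rot0 at col 1 lands with bottom-row=2; cleared 0 line(s) (total 0); column heights now [0 3 3 3 3 0 0], max=3
Drop 3: S rot1 at col 2 lands with bottom-row=3; cleared 0 line(s) (total 0); column heights now [0 3 6 5 3 0 0], max=6
Drop 4: I rot0 at col 2 lands with bottom-row=6; cleared 0 line(s) (total 0); column heights now [0 3 7 7 7 7 0], max=7
Test piece T rot3 at col 1 (width 2): heights before test = [0 3 7 7 7 7 0]; fits = False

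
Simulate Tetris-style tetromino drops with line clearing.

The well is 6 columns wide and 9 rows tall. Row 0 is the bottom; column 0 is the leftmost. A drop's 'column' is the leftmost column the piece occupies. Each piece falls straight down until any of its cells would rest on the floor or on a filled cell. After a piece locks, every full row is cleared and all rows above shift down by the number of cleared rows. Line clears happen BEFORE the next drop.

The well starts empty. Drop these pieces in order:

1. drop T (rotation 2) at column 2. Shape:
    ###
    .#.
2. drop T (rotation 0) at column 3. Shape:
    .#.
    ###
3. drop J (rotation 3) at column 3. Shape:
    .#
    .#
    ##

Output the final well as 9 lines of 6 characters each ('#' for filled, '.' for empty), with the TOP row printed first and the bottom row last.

Drop 1: T rot2 at col 2 lands with bottom-row=0; cleared 0 line(s) (total 0); column heights now [0 0 2 2 2 0], max=2
Drop 2: T rot0 at col 3 lands with bottom-row=2; cleared 0 line(s) (total 0); column heights now [0 0 2 3 4 3], max=4
Drop 3: J rot3 at col 3 lands with bottom-row=4; cleared 0 line(s) (total 0); column heights now [0 0 2 5 7 3], max=7

Answer: ......
......
....#.
....#.
...##.
....#.
...###
..###.
...#..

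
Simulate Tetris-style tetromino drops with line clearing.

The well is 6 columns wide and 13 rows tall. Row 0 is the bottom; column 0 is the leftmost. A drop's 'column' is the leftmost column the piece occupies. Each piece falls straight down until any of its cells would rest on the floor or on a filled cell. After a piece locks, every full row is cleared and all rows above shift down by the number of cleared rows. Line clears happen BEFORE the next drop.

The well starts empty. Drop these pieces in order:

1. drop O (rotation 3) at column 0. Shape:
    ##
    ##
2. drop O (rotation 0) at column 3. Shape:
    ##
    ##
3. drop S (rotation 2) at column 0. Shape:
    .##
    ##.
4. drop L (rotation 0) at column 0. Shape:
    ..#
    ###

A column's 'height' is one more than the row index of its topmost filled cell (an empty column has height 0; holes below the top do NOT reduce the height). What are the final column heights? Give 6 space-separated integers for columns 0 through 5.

Answer: 5 5 6 2 2 0

Derivation:
Drop 1: O rot3 at col 0 lands with bottom-row=0; cleared 0 line(s) (total 0); column heights now [2 2 0 0 0 0], max=2
Drop 2: O rot0 at col 3 lands with bottom-row=0; cleared 0 line(s) (total 0); column heights now [2 2 0 2 2 0], max=2
Drop 3: S rot2 at col 0 lands with bottom-row=2; cleared 0 line(s) (total 0); column heights now [3 4 4 2 2 0], max=4
Drop 4: L rot0 at col 0 lands with bottom-row=4; cleared 0 line(s) (total 0); column heights now [5 5 6 2 2 0], max=6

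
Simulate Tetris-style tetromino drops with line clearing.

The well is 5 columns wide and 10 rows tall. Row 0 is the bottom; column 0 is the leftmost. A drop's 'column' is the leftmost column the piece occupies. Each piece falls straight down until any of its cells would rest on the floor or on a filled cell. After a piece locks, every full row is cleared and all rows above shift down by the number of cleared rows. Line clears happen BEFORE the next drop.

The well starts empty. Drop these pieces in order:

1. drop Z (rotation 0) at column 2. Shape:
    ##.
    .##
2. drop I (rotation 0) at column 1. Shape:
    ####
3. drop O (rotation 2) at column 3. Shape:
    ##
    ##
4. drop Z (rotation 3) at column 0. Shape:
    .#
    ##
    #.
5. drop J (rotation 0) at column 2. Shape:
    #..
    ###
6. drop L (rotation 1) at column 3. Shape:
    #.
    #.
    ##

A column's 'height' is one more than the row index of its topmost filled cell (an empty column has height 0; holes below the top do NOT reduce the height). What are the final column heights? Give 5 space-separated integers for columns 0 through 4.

Drop 1: Z rot0 at col 2 lands with bottom-row=0; cleared 0 line(s) (total 0); column heights now [0 0 2 2 1], max=2
Drop 2: I rot0 at col 1 lands with bottom-row=2; cleared 0 line(s) (total 0); column heights now [0 3 3 3 3], max=3
Drop 3: O rot2 at col 3 lands with bottom-row=3; cleared 0 line(s) (total 0); column heights now [0 3 3 5 5], max=5
Drop 4: Z rot3 at col 0 lands with bottom-row=2; cleared 1 line(s) (total 1); column heights now [3 4 2 4 4], max=4
Drop 5: J rot0 at col 2 lands with bottom-row=4; cleared 0 line(s) (total 1); column heights now [3 4 6 5 5], max=6
Drop 6: L rot1 at col 3 lands with bottom-row=5; cleared 0 line(s) (total 1); column heights now [3 4 6 8 6], max=8

Answer: 3 4 6 8 6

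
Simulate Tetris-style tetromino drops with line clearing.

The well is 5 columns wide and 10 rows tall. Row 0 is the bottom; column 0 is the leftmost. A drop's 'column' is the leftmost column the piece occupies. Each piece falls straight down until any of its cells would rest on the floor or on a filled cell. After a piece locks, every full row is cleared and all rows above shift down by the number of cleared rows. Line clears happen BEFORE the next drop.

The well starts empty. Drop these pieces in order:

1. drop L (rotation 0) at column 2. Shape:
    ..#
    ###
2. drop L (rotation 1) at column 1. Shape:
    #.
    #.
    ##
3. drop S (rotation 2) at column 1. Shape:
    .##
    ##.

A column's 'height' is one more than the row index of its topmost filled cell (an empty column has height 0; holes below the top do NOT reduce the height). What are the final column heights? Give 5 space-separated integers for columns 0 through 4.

Answer: 0 5 6 6 2

Derivation:
Drop 1: L rot0 at col 2 lands with bottom-row=0; cleared 0 line(s) (total 0); column heights now [0 0 1 1 2], max=2
Drop 2: L rot1 at col 1 lands with bottom-row=1; cleared 0 line(s) (total 0); column heights now [0 4 2 1 2], max=4
Drop 3: S rot2 at col 1 lands with bottom-row=4; cleared 0 line(s) (total 0); column heights now [0 5 6 6 2], max=6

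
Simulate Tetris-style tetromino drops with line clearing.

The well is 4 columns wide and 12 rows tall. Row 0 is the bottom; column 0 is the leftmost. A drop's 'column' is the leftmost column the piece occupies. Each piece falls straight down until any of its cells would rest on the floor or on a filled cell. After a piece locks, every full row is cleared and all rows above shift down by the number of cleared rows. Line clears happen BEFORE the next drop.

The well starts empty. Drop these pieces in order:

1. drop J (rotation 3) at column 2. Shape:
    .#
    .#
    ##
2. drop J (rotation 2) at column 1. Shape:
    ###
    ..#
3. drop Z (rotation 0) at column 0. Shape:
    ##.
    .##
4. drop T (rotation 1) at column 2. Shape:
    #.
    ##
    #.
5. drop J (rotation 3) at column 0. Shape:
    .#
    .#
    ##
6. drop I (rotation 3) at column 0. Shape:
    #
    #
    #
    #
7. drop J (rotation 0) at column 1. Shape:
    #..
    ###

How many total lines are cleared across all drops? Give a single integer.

Drop 1: J rot3 at col 2 lands with bottom-row=0; cleared 0 line(s) (total 0); column heights now [0 0 1 3], max=3
Drop 2: J rot2 at col 1 lands with bottom-row=3; cleared 0 line(s) (total 0); column heights now [0 5 5 5], max=5
Drop 3: Z rot0 at col 0 lands with bottom-row=5; cleared 0 line(s) (total 0); column heights now [7 7 6 5], max=7
Drop 4: T rot1 at col 2 lands with bottom-row=6; cleared 0 line(s) (total 0); column heights now [7 7 9 8], max=9
Drop 5: J rot3 at col 0 lands with bottom-row=7; cleared 1 line(s) (total 1); column heights now [7 9 8 5], max=9
Drop 6: I rot3 at col 0 lands with bottom-row=7; cleared 0 line(s) (total 1); column heights now [11 9 8 5], max=11
Drop 7: J rot0 at col 1 lands with bottom-row=9; cleared 1 line(s) (total 2); column heights now [10 10 8 5], max=10

Answer: 2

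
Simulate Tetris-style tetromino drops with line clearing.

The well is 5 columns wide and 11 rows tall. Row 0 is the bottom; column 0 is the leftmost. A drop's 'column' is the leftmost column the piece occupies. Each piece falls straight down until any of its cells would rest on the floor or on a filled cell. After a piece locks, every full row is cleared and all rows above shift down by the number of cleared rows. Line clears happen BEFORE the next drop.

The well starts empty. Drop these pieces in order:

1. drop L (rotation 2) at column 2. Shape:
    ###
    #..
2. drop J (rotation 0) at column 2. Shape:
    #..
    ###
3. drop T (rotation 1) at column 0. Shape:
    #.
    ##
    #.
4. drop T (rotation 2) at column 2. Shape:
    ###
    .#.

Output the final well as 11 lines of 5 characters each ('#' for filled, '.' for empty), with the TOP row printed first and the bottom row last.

Drop 1: L rot2 at col 2 lands with bottom-row=0; cleared 0 line(s) (total 0); column heights now [0 0 2 2 2], max=2
Drop 2: J rot0 at col 2 lands with bottom-row=2; cleared 0 line(s) (total 0); column heights now [0 0 4 3 3], max=4
Drop 3: T rot1 at col 0 lands with bottom-row=0; cleared 1 line(s) (total 1); column heights now [2 0 3 2 2], max=3
Drop 4: T rot2 at col 2 lands with bottom-row=2; cleared 0 line(s) (total 1); column heights now [2 0 4 4 4], max=4

Answer: .....
.....
.....
.....
.....
.....
.....
..###
..##.
#.###
#.#..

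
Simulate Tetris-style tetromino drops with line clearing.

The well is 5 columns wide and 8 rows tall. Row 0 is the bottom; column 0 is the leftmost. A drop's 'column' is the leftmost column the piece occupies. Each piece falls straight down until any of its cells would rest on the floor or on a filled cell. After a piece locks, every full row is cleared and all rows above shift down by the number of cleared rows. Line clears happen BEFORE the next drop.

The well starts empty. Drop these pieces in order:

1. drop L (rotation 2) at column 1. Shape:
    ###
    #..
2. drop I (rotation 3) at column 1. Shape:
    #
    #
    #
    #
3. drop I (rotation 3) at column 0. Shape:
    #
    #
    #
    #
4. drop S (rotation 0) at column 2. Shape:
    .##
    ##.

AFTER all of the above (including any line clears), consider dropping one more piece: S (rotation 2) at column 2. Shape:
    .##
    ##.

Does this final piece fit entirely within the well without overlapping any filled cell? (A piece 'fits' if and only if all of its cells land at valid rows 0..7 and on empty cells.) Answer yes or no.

Drop 1: L rot2 at col 1 lands with bottom-row=0; cleared 0 line(s) (total 0); column heights now [0 2 2 2 0], max=2
Drop 2: I rot3 at col 1 lands with bottom-row=2; cleared 0 line(s) (total 0); column heights now [0 6 2 2 0], max=6
Drop 3: I rot3 at col 0 lands with bottom-row=0; cleared 0 line(s) (total 0); column heights now [4 6 2 2 0], max=6
Drop 4: S rot0 at col 2 lands with bottom-row=2; cleared 0 line(s) (total 0); column heights now [4 6 3 4 4], max=6
Test piece S rot2 at col 2 (width 3): heights before test = [4 6 3 4 4]; fits = True

Answer: yes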